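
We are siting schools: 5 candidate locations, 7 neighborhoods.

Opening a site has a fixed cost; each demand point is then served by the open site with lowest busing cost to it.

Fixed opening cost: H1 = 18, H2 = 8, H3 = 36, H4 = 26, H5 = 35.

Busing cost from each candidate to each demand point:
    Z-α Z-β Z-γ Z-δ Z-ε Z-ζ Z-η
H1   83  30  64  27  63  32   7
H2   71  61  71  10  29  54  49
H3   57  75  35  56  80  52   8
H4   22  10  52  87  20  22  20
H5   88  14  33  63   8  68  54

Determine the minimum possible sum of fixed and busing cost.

190

Open {H2, H4}: assign each demand point to its cheapest open site.
  Z-α→H4 22, Z-β→H4 10, Z-γ→H4 52, Z-δ→H2 10, Z-ε→H4 20, Z-ζ→H4 22, Z-η→H4 20
  busing cost 156, fixed 34 → total 190.
Compare {H2, H4, H5}: busing cost 125 + fixed 69 = 194.
Compare {H1, H2, H4}: busing cost 143 + fixed 52 = 195.
Compare {H2, H3, H4}: busing cost 127 + fixed 70 = 197.
All other subsets cost ≥ 194. Minimum total cost: 190.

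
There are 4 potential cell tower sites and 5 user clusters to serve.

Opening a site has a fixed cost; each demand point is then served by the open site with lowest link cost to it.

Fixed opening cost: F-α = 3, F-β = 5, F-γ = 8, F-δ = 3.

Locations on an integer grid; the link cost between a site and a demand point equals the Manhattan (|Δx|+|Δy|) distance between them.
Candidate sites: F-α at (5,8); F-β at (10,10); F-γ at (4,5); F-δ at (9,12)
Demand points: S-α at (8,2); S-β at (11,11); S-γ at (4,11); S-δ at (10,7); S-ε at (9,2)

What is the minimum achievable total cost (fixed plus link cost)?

35

Open {F-α, F-β}: assign each demand point to its cheapest open site.
  S-α→F-α 9, S-β→F-β 2, S-γ→F-α 4, S-δ→F-β 3, S-ε→F-β 9
  link cost 27, fixed 8 → total 35.
Compare {F-β}: link cost 31 + fixed 5 = 36.
Compare {F-α, F-δ}: link cost 32 + fixed 6 = 38.
Compare {F-β, F-δ}: link cost 30 + fixed 8 = 38.
All other subsets cost ≥ 36. Minimum total cost: 35.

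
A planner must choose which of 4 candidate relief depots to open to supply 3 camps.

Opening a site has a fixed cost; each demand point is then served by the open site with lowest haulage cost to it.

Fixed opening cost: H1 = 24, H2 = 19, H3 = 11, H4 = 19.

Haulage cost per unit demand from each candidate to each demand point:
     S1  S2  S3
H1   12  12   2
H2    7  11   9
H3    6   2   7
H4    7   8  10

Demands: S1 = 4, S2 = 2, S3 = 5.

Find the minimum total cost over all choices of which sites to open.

Open {H1, H3}: assign each demand point to its cheapest open site.
  S1→H3 4×6=24, S2→H3 2×2=4, S3→H1 5×2=10
  haulage cost 38, fixed 35 → total 73.
Compare {H3}: haulage cost 63 + fixed 11 = 74.
Compare {H1, H2, H3}: haulage cost 38 + fixed 54 = 92.
Compare {H1, H3, H4}: haulage cost 38 + fixed 54 = 92.
All other subsets cost ≥ 74. Minimum total cost: 73.

73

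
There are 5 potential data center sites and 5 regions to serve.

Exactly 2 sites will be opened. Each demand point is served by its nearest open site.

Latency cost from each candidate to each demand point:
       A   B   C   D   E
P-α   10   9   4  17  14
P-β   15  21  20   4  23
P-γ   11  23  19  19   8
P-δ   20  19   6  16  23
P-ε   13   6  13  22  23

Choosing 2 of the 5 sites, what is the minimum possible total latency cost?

41

Open {P-α, P-β}.
  A→P-α 10, B→P-α 9, C→P-α 4, D→P-β 4, E→P-α 14  ⇒ total 41.
Compare {P-α, P-γ}: total 48.
Compare {P-α, P-ε}: total 51.
No size-2 selection does better; minimum is 41.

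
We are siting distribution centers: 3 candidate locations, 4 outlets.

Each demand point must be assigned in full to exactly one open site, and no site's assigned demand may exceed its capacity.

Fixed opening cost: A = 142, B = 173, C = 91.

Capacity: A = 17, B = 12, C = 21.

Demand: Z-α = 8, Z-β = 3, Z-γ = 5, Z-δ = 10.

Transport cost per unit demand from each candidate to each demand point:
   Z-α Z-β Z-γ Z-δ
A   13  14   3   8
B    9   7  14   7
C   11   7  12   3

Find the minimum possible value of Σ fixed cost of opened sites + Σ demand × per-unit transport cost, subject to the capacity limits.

387

Open {A, C}; cheapest assignment that respects the capacities:
  A (cap 17, load 5): Z-γ — cost 5×3 = 15
  C (cap 21, load 21): Z-α, Z-β, Z-δ — cost 8×11 + 3×7 + 10×3 = 139
  Shipping 154, fixed 233 → total 387.
  Any other capacity-feasible assignment to {A, C} ships for at least 154.
Compare {B, C}: its best feasible assignment gives total 447.
Compare {A, B}: its best feasible assignment gives total 503.
Every other set of open sites that can feasibly serve all demand totals ≥ 447 even under its best assignment. Minimum: 387.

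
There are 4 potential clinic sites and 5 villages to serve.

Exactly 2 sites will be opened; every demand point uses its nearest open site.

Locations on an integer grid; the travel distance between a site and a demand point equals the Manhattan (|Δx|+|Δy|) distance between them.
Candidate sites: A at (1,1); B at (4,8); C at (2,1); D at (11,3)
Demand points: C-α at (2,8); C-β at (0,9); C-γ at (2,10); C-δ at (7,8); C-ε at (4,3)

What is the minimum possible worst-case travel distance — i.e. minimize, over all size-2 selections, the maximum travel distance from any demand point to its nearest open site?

Open {A, B}.
  Farthest demand point is C-β at travel distance 5 (to B); all others are ≤ 5.
With {B, C} the worst case is 5.
With {B, D} the worst case is 5.
No size-2 selection achieves below 5.

5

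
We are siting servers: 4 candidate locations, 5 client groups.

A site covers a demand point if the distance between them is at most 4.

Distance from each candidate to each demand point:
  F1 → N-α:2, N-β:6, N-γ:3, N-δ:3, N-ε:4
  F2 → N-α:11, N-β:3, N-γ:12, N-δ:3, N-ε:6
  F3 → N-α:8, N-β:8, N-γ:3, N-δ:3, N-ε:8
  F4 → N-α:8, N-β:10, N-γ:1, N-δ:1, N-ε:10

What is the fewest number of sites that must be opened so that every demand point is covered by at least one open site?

Coverage sets (demand points within 4 of each site):
  F1: {N-α, N-γ, N-δ, N-ε}
  F2: {N-β, N-δ}
  F3: {N-γ, N-δ}
  F4: {N-γ, N-δ}
No single site covers all 5 demand points.
But {F1, F2} covers everything, so the minimum is 2.

2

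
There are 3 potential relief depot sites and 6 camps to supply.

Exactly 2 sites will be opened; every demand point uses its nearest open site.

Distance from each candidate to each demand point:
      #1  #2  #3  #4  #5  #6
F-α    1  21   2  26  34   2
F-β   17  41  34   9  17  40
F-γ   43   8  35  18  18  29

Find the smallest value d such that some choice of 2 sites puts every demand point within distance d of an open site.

Open {F-α, F-γ}.
  Farthest demand point is #4 at distance 18 (to F-γ); all others are ≤ 18.
With {F-α, F-β} the worst case is 21.
With {F-β, F-γ} the worst case is 34.
No size-2 selection achieves below 18.

18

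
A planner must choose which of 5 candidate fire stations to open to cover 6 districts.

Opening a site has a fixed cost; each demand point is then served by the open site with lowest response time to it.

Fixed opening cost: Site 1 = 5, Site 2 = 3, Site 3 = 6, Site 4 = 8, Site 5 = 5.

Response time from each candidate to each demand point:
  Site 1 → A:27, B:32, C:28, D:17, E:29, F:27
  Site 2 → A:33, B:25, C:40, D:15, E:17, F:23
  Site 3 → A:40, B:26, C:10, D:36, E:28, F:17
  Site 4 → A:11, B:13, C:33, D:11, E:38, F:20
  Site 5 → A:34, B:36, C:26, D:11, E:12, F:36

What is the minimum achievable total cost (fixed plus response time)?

Open {Site 3, Site 4, Site 5}: assign each demand point to its cheapest open site.
  A→Site 4 11, B→Site 4 13, C→Site 3 10, D→Site 4 11, E→Site 5 12, F→Site 3 17
  response time 74, fixed 19 → total 93.
Compare {Site 2, Site 3, Site 4}: response time 79 + fixed 17 = 96.
Compare {Site 2, Site 3, Site 4, Site 5}: response time 74 + fixed 22 = 96.
Compare {Site 1, Site 3, Site 4, Site 5}: response time 74 + fixed 24 = 98.
All other subsets cost ≥ 96. Minimum total cost: 93.

93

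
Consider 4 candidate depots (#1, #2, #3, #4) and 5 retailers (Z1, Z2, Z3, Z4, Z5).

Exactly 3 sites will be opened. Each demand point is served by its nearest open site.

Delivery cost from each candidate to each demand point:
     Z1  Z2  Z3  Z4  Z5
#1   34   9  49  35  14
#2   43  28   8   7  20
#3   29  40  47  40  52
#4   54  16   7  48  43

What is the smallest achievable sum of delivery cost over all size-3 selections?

Open {#1, #2, #3}.
  Z1→#3 29, Z2→#1 9, Z3→#2 8, Z4→#2 7, Z5→#1 14  ⇒ total 67.
Compare {#1, #2, #4}: total 71.
Compare {#2, #3, #4}: total 79.
No size-3 selection does better; minimum is 67.

67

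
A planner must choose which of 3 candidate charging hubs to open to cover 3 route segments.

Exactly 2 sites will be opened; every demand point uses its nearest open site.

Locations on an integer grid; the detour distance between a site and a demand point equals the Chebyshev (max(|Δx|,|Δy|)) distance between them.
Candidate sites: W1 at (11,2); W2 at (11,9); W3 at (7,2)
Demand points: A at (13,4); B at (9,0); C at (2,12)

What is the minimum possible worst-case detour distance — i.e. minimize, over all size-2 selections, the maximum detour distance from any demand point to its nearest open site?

9

Open {W1, W2}.
  Farthest demand point is C at detour distance 9 (to W2); all others are ≤ 9.
With {W2, W3} the worst case is 9.
With {W1, W3} the worst case is 10.
No size-2 selection achieves below 9.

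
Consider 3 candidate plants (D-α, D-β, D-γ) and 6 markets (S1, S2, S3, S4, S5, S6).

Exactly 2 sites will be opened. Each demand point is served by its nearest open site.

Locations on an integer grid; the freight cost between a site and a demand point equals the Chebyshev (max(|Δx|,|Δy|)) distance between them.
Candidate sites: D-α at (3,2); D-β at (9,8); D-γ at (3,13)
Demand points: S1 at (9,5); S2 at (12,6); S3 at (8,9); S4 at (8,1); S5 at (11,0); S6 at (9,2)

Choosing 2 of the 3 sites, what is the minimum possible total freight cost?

26

Open {D-α, D-β}.
  S1→D-β 3, S2→D-β 3, S3→D-β 1, S4→D-α 5, S5→D-α 8, S6→D-α 6  ⇒ total 26.
Compare {D-β, D-γ}: total 28.
Compare {D-α, D-γ}: total 39.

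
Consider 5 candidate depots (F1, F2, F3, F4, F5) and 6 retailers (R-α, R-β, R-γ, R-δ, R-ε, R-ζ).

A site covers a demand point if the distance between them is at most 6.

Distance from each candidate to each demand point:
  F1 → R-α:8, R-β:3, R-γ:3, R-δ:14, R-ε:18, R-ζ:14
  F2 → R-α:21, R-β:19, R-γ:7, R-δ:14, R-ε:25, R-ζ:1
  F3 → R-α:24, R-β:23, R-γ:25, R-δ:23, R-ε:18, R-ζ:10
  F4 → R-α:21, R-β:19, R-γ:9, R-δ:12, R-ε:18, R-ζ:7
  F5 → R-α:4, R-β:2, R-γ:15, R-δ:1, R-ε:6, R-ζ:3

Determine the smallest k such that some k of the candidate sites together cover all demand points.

2

Coverage sets (demand points within 6 of each site):
  F1: {R-β, R-γ}
  F2: {R-ζ}
  F3: {}
  F4: {}
  F5: {R-α, R-β, R-δ, R-ε, R-ζ}
No single site covers all 6 demand points.
But {F1, F5} covers everything, so the minimum is 2.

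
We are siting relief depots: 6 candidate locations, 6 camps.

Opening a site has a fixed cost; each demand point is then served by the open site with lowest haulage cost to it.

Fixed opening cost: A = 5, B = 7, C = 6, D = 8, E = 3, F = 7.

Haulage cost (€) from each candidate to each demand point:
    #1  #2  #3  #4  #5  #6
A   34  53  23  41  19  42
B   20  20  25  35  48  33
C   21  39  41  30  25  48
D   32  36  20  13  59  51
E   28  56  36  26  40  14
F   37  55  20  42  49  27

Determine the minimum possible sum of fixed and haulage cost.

Open {A, B, D, E}: assign each demand point to its cheapest open site.
  #1→B 20, #2→B 20, #3→D 20, #4→D 13, #5→A 19, #6→E 14
  haulage cost 106, fixed 23 → total 129.
Compare {A, B, C, D, E}: haulage cost 106 + fixed 29 = 135.
Compare {B, C, D, E}: haulage cost 112 + fixed 24 = 136.
Compare {A, B, D, E, F}: haulage cost 106 + fixed 30 = 136.
All other subsets cost ≥ 135. Minimum total cost: 129.

129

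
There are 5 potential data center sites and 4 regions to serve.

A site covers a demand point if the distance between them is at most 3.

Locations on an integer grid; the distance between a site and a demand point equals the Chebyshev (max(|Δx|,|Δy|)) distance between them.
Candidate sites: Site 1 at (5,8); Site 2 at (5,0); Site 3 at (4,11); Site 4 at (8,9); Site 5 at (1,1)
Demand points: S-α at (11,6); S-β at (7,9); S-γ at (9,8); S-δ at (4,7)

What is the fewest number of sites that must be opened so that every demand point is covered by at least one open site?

Coverage sets (demand points within 3 of each site):
  Site 1: {S-β, S-δ}
  Site 2: {}
  Site 3: {S-β}
  Site 4: {S-α, S-β, S-γ}
  Site 5: {}
No single site covers all 4 demand points.
But {Site 1, Site 4} covers everything, so the minimum is 2.

2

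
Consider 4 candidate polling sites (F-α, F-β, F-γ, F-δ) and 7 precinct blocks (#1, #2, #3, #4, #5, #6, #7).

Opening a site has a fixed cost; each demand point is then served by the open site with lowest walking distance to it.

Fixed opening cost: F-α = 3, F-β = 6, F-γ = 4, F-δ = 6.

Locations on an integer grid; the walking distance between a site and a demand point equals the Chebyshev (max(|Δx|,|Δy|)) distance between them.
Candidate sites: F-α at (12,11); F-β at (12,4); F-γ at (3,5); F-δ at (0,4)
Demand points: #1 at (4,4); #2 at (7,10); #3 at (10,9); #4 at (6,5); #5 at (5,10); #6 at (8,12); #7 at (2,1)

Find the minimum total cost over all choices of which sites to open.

31

Open {F-α, F-γ}: assign each demand point to its cheapest open site.
  #1→F-γ 1, #2→F-α 5, #3→F-α 2, #4→F-γ 3, #5→F-γ 5, #6→F-α 4, #7→F-γ 4
  walking distance 24, fixed 7 → total 31.
Compare {F-γ}: walking distance 32 + fixed 4 = 36.
Compare {F-α, F-γ, F-δ}: walking distance 23 + fixed 13 = 36.
Compare {F-α, F-β, F-γ}: walking distance 24 + fixed 13 = 37.
All other subsets cost ≥ 36. Minimum total cost: 31.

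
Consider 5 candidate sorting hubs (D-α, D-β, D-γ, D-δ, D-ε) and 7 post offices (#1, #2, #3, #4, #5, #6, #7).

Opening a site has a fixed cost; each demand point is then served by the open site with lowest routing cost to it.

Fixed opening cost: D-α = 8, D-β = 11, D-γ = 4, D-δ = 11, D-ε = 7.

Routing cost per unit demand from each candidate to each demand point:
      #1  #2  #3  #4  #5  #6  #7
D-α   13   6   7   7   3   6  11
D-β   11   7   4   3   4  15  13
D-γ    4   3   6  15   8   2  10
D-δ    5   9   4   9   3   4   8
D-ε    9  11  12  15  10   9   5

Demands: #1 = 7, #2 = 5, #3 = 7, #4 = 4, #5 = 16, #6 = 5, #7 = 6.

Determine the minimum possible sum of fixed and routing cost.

201

Open {D-α, D-β, D-γ, D-ε}: assign each demand point to its cheapest open site.
  #1→D-γ 7×4=28, #2→D-γ 5×3=15, #3→D-β 7×4=28, #4→D-β 4×3=12, #5→D-α 16×3=48, #6→D-γ 5×2=10, #7→D-ε 6×5=30
  routing cost 171, fixed 30 → total 201.
Compare {D-β, D-γ, D-δ, D-ε}: routing cost 171 + fixed 33 = 204.
Compare {D-β, D-γ, D-ε}: routing cost 187 + fixed 22 = 209.
Compare {D-α, D-β, D-γ, D-δ, D-ε}: routing cost 171 + fixed 41 = 212.
All other subsets cost ≥ 204. Minimum total cost: 201.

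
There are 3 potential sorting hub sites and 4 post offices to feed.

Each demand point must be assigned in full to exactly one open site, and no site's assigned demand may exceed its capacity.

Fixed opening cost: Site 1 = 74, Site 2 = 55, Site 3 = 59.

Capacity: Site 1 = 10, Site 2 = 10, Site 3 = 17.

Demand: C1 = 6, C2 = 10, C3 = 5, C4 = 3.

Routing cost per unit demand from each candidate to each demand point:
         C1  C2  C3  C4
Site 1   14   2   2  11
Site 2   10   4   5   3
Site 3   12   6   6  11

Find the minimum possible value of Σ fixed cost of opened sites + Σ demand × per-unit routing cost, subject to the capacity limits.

273

Open {Site 2, Site 3}; cheapest assignment that respects the capacities:
  Site 2 (cap 10, load 9): C1, C4 — cost 6×10 + 3×3 = 69
  Site 3 (cap 17, load 15): C2, C3 — cost 10×6 + 5×6 = 90
  Shipping 159, fixed 114 → total 273.
  Any other capacity-feasible assignment to {Site 2, Site 3} ships for at least 159.
Compare {Site 1, Site 3}: its best feasible assignment gives total 288.
Compare {Site 1, Site 2, Site 3}: its best feasible assignment gives total 307.
Every other set of open sites that can feasibly serve all demand totals ≥ 288 even under its best assignment. Minimum: 273.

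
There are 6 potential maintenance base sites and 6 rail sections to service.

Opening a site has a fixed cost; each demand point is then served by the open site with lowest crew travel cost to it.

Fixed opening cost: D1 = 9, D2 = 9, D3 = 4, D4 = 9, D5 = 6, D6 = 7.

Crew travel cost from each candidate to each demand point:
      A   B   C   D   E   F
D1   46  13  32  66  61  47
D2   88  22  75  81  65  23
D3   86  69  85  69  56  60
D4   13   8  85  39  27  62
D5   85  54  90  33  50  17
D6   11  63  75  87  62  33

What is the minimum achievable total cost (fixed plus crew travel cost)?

154

Open {D1, D4, D5}: assign each demand point to its cheapest open site.
  A→D4 13, B→D4 8, C→D1 32, D→D5 33, E→D4 27, F→D5 17
  crew travel cost 130, fixed 24 → total 154.
Compare {D1, D3, D4, D5}: crew travel cost 130 + fixed 28 = 158.
Compare {D1, D4, D5, D6}: crew travel cost 128 + fixed 31 = 159.
Compare {D1, D2, D4, D5}: crew travel cost 130 + fixed 33 = 163.
All other subsets cost ≥ 158. Minimum total cost: 154.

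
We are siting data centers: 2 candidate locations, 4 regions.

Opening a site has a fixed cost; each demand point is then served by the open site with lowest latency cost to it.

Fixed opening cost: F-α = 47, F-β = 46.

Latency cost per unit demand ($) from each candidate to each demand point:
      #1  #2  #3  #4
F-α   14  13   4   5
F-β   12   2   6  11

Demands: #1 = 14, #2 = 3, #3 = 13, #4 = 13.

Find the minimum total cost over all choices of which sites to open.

Open {F-α, F-β}: assign each demand point to its cheapest open site.
  #1→F-β 14×12=168, #2→F-β 3×2=6, #3→F-α 13×4=52, #4→F-α 13×5=65
  latency cost 291, fixed 93 → total 384.
Compare {F-α}: latency cost 352 + fixed 47 = 399.
Compare {F-β}: latency cost 395 + fixed 46 = 441.

384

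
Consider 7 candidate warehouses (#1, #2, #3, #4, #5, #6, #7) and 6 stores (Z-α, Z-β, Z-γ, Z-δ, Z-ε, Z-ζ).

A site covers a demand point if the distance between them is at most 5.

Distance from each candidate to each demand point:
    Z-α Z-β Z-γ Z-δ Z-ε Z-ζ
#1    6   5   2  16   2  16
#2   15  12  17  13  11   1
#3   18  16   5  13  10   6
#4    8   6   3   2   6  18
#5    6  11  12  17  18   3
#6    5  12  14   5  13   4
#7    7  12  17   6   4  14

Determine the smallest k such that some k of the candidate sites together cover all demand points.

Coverage sets (demand points within 5 of each site):
  #1: {Z-β, Z-γ, Z-ε}
  #2: {Z-ζ}
  #3: {Z-γ}
  #4: {Z-γ, Z-δ}
  #5: {Z-ζ}
  #6: {Z-α, Z-δ, Z-ζ}
  #7: {Z-ε}
No single site covers all 6 demand points.
But {#1, #6} covers everything, so the minimum is 2.

2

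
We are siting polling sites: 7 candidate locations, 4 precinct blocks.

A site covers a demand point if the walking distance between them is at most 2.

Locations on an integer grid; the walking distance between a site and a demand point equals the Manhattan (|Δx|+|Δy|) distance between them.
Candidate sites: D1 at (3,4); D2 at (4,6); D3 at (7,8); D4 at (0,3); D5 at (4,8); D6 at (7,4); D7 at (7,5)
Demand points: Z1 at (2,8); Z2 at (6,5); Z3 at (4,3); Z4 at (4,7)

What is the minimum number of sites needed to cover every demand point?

Coverage sets (demand points within 2 of each site):
  D1: {Z3}
  D2: {Z4}
  D3: {}
  D4: {}
  D5: {Z1, Z4}
  D6: {Z2}
  D7: {Z2}
No 2 sites suffice: every size-2 union leaves at least one demand point uncovered.
But {D1, D5, D6} covers everything, so the minimum is 3.

3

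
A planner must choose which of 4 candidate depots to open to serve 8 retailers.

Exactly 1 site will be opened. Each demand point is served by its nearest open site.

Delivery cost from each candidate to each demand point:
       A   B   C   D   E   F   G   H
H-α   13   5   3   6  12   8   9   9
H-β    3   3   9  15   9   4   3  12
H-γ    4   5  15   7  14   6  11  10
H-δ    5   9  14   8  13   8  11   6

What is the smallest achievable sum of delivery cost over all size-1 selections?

Open {H-β}.
  A→H-β 3, B→H-β 3, C→H-β 9, D→H-β 15, E→H-β 9, F→H-β 4, G→H-β 3, H→H-β 12  ⇒ total 58.
Compare {H-α}: total 65.
Compare {H-γ}: total 72.
No size-1 selection does better; minimum is 58.

58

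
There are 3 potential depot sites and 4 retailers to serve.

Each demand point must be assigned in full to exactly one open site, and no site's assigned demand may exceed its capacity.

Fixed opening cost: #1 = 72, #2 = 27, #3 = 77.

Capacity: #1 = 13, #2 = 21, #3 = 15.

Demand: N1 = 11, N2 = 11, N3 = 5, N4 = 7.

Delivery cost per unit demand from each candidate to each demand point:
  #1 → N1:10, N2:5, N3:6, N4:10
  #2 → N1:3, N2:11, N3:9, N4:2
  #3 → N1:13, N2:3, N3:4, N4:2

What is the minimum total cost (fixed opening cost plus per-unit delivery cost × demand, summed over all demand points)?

Open {#1, #2, #3}; cheapest assignment that respects the capacities:
  #1 (cap 13, load 5): N3 — cost 5×6 = 30
  #2 (cap 21, load 18): N1, N4 — cost 11×3 + 7×2 = 47
  #3 (cap 15, load 11): N2 — cost 11×3 = 33
  Shipping 110, fixed 176 → total 286.
  Any other capacity-feasible assignment to {#1, #2, #3} ships for at least 110.
Total demand is 34; every other set of sites either has combined capacity below 34 or cannot fit the demands without splitting one across sites, so {#1, #2, #3} is the only feasible choice of open sites. Minimum: 286.

286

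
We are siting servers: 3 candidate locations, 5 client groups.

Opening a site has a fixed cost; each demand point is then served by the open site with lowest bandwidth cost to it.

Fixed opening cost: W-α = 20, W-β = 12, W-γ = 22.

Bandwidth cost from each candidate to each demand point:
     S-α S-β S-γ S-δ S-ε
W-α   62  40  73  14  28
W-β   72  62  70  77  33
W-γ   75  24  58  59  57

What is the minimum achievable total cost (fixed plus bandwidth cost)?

228

Open {W-α, W-γ}: assign each demand point to its cheapest open site.
  S-α→W-α 62, S-β→W-γ 24, S-γ→W-γ 58, S-δ→W-α 14, S-ε→W-α 28
  bandwidth cost 186, fixed 42 → total 228.
Compare {W-α}: bandwidth cost 217 + fixed 20 = 237.
Compare {W-α, W-β, W-γ}: bandwidth cost 186 + fixed 54 = 240.
Compare {W-α, W-β}: bandwidth cost 214 + fixed 32 = 246.
All other subsets cost ≥ 237. Minimum total cost: 228.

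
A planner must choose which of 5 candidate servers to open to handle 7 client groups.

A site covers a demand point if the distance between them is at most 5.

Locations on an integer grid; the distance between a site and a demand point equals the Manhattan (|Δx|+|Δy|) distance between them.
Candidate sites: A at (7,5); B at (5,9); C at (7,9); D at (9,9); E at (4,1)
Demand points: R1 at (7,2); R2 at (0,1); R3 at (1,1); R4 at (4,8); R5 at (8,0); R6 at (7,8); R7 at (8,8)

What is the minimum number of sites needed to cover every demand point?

2

Coverage sets (demand points within 5 of each site):
  A: {R1, R6, R7}
  B: {R4, R6, R7}
  C: {R4, R6, R7}
  D: {R6, R7}
  E: {R1, R2, R3, R5}
No single site covers all 7 demand points.
But {B, E} covers everything, so the minimum is 2.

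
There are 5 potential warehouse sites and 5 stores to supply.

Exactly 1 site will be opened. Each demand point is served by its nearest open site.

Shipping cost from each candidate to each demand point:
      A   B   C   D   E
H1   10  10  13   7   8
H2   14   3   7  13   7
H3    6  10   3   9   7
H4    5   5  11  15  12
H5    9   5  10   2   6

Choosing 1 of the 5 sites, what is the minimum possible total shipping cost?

Open {H5}.
  A→H5 9, B→H5 5, C→H5 10, D→H5 2, E→H5 6  ⇒ total 32.
Compare {H3}: total 35.
Compare {H2}: total 44.
No size-1 selection does better; minimum is 32.

32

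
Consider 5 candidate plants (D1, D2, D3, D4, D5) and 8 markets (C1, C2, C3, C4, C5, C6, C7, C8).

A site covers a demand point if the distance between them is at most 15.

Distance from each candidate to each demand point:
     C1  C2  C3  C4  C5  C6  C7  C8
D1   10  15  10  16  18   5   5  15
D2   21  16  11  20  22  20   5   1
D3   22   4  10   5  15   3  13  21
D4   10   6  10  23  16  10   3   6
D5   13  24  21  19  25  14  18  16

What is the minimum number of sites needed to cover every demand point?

Coverage sets (demand points within 15 of each site):
  D1: {C1, C2, C3, C6, C7, C8}
  D2: {C3, C7, C8}
  D3: {C2, C3, C4, C5, C6, C7}
  D4: {C1, C2, C3, C6, C7, C8}
  D5: {C1, C6}
No single site covers all 8 demand points.
But {D1, D3} covers everything, so the minimum is 2.

2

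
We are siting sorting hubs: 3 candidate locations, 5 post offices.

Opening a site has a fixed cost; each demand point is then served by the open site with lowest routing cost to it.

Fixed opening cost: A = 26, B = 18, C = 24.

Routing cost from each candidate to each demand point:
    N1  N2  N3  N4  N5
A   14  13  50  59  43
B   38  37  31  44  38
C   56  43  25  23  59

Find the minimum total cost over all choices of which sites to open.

168

Open {A, C}: assign each demand point to its cheapest open site.
  N1→A 14, N2→A 13, N3→C 25, N4→C 23, N5→A 43
  routing cost 118, fixed 50 → total 168.
Compare {A, B, C}: routing cost 113 + fixed 68 = 181.
Compare {A, B}: routing cost 140 + fixed 44 = 184.
Compare {B, C}: routing cost 161 + fixed 42 = 203.
All other subsets cost ≥ 181. Minimum total cost: 168.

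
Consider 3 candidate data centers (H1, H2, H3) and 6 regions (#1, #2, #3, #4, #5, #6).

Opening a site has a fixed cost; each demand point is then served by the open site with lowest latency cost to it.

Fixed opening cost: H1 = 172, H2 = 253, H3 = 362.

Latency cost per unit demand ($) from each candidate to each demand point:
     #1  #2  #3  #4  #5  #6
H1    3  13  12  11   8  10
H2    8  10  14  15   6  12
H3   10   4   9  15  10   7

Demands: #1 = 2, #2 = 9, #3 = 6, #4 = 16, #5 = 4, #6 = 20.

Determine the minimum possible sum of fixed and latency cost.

Open {H1}: assign each demand point to its cheapest open site.
  #1→H1 2×3=6, #2→H1 9×13=117, #3→H1 6×12=72, #4→H1 16×11=176, #5→H1 4×8=32, #6→H1 20×10=200
  latency cost 603, fixed 172 → total 775.
Compare {H3}: latency cost 530 + fixed 362 = 892.
Compare {H2}: latency cost 694 + fixed 253 = 947.
Compare {H1, H3}: latency cost 444 + fixed 534 = 978.
All other subsets cost ≥ 892. Minimum total cost: 775.

775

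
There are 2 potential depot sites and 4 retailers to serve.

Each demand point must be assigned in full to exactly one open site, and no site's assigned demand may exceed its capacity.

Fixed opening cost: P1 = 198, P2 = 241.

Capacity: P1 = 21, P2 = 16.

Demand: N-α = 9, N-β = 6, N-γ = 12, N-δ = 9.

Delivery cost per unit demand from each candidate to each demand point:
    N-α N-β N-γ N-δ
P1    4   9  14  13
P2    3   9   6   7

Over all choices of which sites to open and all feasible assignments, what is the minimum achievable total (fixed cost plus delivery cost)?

760

Open {P1, P2}; cheapest assignment that respects the capacities:
  P1 (cap 21, load 21): N-α, N-γ — cost 9×4 + 12×14 = 204
  P2 (cap 16, load 15): N-β, N-δ — cost 6×9 + 9×7 = 117
  Shipping 321, fixed 439 → total 760.
  Any other capacity-feasible assignment to {P1, P2} ships for at least 321.
Total demand is 36 and no other set of sites has combined capacity ≥ 36, so {P1, P2} is the only feasible choice of open sites. Minimum: 760.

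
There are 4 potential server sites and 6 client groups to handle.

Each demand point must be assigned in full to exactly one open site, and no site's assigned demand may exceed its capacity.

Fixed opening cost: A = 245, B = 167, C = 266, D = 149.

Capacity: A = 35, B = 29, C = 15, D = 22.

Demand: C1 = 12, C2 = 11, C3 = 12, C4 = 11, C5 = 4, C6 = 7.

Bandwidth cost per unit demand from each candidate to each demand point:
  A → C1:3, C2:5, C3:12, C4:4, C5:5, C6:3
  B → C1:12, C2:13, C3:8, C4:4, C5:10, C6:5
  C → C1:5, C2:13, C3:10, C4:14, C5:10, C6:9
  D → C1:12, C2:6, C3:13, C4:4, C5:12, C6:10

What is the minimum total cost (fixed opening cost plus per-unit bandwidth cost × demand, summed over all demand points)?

Open {A, B}; cheapest assignment that respects the capacities:
  A (cap 35, load 34): C1, C2, C5, C6 — cost 12×3 + 11×5 + 4×5 + 7×3 = 132
  B (cap 29, load 23): C3, C4 — cost 12×8 + 11×4 = 140
  Shipping 272, fixed 412 → total 684.
  Any other capacity-feasible assignment to {A, B} ships for at least 272.
Compare {A, D}: its best feasible assignment gives total 725.
Compare {A, B, D}: its best feasible assignment gives total 833.
Every other set of open sites that can feasibly serve all demand totals ≥ 725 even under its best assignment. Minimum: 684.

684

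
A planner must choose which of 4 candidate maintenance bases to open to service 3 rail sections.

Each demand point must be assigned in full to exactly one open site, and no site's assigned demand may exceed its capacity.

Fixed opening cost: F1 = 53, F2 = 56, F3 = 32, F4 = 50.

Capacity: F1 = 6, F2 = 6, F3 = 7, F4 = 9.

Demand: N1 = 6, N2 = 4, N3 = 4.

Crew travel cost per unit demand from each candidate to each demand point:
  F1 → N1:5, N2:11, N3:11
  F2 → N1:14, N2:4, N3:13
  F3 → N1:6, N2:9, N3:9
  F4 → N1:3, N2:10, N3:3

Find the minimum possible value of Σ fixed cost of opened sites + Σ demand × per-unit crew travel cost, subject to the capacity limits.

Open {F3, F4}; cheapest assignment that respects the capacities:
  F3 (cap 7, load 6): N1 — cost 6×6 = 36
  F4 (cap 9, load 8): N2, N3 — cost 4×10 + 4×3 = 52
  Shipping 88, fixed 82 → total 170.
  Any other capacity-feasible assignment to {F3, F4} ships for at least 88.
Compare {F1, F4}: its best feasible assignment gives total 185.
Compare {F2, F3, F4}: its best feasible assignment gives total 202.
Every other set of open sites that can feasibly serve all demand totals ≥ 185 even under its best assignment. Minimum: 170.

170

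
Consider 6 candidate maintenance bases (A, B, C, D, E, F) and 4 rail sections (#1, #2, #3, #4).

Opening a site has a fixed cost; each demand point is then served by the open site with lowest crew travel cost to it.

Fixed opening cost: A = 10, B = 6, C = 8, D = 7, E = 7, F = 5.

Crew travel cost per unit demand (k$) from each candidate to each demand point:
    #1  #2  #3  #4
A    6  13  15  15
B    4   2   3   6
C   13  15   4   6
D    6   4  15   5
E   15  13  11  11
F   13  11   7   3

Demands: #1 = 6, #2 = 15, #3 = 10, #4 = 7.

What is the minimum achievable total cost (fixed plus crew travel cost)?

Open {B, F}: assign each demand point to its cheapest open site.
  #1→B 6×4=24, #2→B 15×2=30, #3→B 10×3=30, #4→F 7×3=21
  crew travel cost 105, fixed 11 → total 116.
Compare {B, D, F}: crew travel cost 105 + fixed 18 = 123.
Compare {B, E, F}: crew travel cost 105 + fixed 18 = 123.
Compare {B, C, F}: crew travel cost 105 + fixed 19 = 124.
All other subsets cost ≥ 123. Minimum total cost: 116.

116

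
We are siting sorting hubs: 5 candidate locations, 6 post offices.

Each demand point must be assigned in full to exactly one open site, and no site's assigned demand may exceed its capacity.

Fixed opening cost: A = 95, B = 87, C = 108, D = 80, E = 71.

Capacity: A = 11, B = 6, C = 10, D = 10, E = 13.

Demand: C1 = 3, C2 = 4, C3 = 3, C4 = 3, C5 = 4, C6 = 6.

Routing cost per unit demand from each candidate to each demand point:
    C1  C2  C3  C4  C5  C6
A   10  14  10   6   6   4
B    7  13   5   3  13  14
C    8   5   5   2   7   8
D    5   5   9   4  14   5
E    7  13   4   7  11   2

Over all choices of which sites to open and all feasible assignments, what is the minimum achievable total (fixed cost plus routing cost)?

266

Open {D, E}; cheapest assignment that respects the capacities:
  D (cap 10, load 10): C1, C2, C4 — cost 3×5 + 4×5 + 3×4 = 47
  E (cap 13, load 13): C3, C5, C6 — cost 3×4 + 4×11 + 6×2 = 68
  Shipping 115, fixed 151 → total 266.
  Any other capacity-feasible assignment to {D, E} ships for at least 115.
Compare {C, E}: its best feasible assignment gives total 297.
Compare {A, E}: its best feasible assignment gives total 309.
Every other set of open sites that can feasibly serve all demand totals ≥ 297 even under its best assignment. Minimum: 266.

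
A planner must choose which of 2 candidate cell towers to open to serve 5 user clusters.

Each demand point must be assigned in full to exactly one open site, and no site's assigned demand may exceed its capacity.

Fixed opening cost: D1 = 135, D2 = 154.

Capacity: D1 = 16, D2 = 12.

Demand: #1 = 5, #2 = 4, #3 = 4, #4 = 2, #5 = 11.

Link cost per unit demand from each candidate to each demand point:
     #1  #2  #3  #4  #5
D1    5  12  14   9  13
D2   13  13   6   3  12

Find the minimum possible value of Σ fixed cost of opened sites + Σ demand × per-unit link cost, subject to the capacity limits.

Open {D1, D2}; cheapest assignment that respects the capacities:
  D1 (cap 16, load 16): #1, #5 — cost 5×5 + 11×13 = 168
  D2 (cap 12, load 10): #2, #3, #4 — cost 4×13 + 4×6 + 2×3 = 82
  Shipping 250, fixed 289 → total 539.
  Any other capacity-feasible assignment to {D1, D2} ships for at least 250.
Total demand is 26 and no other set of sites has combined capacity ≥ 26, so {D1, D2} is the only feasible choice of open sites. Minimum: 539.

539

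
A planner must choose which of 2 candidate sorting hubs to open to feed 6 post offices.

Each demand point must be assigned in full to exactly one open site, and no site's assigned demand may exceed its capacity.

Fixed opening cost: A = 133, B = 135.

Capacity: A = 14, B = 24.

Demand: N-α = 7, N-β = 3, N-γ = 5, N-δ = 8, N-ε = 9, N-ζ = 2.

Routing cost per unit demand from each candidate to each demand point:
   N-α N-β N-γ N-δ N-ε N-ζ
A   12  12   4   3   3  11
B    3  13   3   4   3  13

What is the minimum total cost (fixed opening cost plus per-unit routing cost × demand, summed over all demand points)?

413

Open {A, B}; cheapest assignment that respects the capacities:
  A (cap 14, load 13): N-β, N-δ, N-ζ — cost 3×12 + 8×3 + 2×11 = 82
  B (cap 24, load 21): N-α, N-γ, N-ε — cost 7×3 + 5×3 + 9×3 = 63
  Shipping 145, fixed 268 → total 413.
  Any other capacity-feasible assignment to {A, B} ships for at least 145.
Total demand is 34 and no other set of sites has combined capacity ≥ 34, so {A, B} is the only feasible choice of open sites. Minimum: 413.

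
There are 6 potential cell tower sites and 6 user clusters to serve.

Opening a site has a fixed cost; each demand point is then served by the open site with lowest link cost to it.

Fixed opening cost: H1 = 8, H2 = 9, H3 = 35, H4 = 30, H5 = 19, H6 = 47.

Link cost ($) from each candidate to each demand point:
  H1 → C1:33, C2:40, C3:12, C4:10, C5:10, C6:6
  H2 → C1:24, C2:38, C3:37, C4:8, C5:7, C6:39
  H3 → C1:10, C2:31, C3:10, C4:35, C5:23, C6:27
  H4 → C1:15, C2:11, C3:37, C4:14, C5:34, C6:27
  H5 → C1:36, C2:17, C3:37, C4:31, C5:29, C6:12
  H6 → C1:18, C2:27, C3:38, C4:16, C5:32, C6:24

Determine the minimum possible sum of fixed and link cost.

102

Open {H1, H4}: assign each demand point to its cheapest open site.
  C1→H4 15, C2→H4 11, C3→H1 12, C4→H1 10, C5→H1 10, C6→H1 6
  link cost 64, fixed 38 → total 102.
Compare {H1, H2, H4}: link cost 59 + fixed 47 = 106.
Compare {H1, H2, H5}: link cost 74 + fixed 36 = 110.
Compare {H1, H2}: link cost 95 + fixed 17 = 112.
All other subsets cost ≥ 106. Minimum total cost: 102.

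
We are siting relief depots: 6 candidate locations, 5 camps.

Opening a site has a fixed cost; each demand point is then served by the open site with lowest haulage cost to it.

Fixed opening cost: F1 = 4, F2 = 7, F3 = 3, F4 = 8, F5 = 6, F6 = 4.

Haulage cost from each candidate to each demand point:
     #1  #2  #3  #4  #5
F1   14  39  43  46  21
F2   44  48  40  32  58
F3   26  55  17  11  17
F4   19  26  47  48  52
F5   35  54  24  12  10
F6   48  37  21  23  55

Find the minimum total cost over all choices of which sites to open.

99

Open {F1, F3, F4, F5}: assign each demand point to its cheapest open site.
  #1→F1 14, #2→F4 26, #3→F3 17, #4→F3 11, #5→F5 10
  haulage cost 78, fixed 21 → total 99.
Compare {F1, F3, F4}: haulage cost 85 + fixed 15 = 100.
Compare {F3, F4, F5}: haulage cost 83 + fixed 17 = 100.
Compare {F3, F4}: haulage cost 90 + fixed 11 = 101.
All other subsets cost ≥ 100. Minimum total cost: 99.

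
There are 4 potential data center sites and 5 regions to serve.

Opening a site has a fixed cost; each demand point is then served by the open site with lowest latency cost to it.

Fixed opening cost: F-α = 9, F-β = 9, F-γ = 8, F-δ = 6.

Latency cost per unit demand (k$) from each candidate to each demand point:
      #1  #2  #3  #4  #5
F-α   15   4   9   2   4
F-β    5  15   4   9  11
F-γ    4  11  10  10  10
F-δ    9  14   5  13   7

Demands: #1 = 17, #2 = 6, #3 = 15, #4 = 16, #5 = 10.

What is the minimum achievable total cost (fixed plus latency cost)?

Open {F-α, F-β, F-γ}: assign each demand point to its cheapest open site.
  #1→F-γ 17×4=68, #2→F-α 6×4=24, #3→F-β 15×4=60, #4→F-α 16×2=32, #5→F-α 10×4=40
  latency cost 224, fixed 26 → total 250.
Compare {F-α, F-β, F-γ, F-δ}: latency cost 224 + fixed 32 = 256.
Compare {F-α, F-β}: latency cost 241 + fixed 18 = 259.
Compare {F-α, F-γ, F-δ}: latency cost 239 + fixed 23 = 262.
All other subsets cost ≥ 256. Minimum total cost: 250.

250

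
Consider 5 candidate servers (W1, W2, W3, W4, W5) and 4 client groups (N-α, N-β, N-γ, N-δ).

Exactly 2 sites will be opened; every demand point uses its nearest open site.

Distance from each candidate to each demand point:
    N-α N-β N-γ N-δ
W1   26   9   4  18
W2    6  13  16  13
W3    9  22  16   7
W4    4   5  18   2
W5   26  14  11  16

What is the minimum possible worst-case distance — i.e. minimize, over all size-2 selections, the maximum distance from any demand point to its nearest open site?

5

Open {W1, W4}.
  Farthest demand point is N-β at distance 5 (to W4); all others are ≤ 5.
With {W1, W3} the worst case is 9.
With {W4, W5} the worst case is 11.
No size-2 selection achieves below 5.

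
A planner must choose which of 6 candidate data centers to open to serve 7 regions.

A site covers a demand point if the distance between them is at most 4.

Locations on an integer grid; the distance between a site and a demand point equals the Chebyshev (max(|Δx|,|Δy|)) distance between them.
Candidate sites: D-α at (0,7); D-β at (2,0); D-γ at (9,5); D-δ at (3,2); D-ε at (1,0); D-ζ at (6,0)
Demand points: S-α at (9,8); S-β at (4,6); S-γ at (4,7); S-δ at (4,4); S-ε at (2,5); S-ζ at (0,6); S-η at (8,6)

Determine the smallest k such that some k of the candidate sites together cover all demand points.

Coverage sets (demand points within 4 of each site):
  D-α: {S-β, S-γ, S-δ, S-ε, S-ζ}
  D-β: {S-δ}
  D-γ: {S-α, S-η}
  D-δ: {S-β, S-δ, S-ε, S-ζ}
  D-ε: {S-δ}
  D-ζ: {S-δ}
No single site covers all 7 demand points.
But {D-α, D-γ} covers everything, so the minimum is 2.

2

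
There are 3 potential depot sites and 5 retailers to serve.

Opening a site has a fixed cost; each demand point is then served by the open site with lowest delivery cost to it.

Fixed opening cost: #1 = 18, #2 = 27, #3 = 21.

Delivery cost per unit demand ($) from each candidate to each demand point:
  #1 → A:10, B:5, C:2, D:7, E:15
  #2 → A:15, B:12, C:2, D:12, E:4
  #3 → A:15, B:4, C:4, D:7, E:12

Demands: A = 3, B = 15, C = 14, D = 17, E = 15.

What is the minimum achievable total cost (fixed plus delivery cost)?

357

Open {#1, #2}: assign each demand point to its cheapest open site.
  A→#1 3×10=30, B→#1 15×5=75, C→#1 14×2=28, D→#1 17×7=119, E→#2 15×4=60
  delivery cost 312, fixed 45 → total 357.
Compare {#2, #3}: delivery cost 312 + fixed 48 = 360.
Compare {#1, #2, #3}: delivery cost 297 + fixed 66 = 363.
Compare {#1, #3}: delivery cost 417 + fixed 39 = 456.
All other subsets cost ≥ 360. Minimum total cost: 357.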